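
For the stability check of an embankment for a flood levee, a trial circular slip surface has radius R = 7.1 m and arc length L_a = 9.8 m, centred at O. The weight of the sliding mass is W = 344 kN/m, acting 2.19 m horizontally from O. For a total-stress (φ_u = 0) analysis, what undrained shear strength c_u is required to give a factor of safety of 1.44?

c_u = 15.6 kPa

FS = c_u·L_a·R / (W·d), so c_u = FS·W·d / (L_a·R).
c_u = 1.44·344·2.19 / (9.80·7.1) = 1084.8 / 69.58 = 15.59 kPa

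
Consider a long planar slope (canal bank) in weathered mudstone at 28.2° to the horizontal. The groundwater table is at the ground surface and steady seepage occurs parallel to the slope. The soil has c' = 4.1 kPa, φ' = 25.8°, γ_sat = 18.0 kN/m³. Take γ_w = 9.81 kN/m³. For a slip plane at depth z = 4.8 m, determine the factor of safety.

FS = 0.52

With seepage parallel to the slope and the water table at the surface, the effective normal stress on the slip plane uses the buoyant unit weight γ' = γ_sat − γ_w while the driving shear stress uses γ_sat:
FS = [c' + γ' z cos²β tanφ'] / [γ_sat z sinβ cosβ]
γ' = 18.0 − 9.81 = 8.19 kN/m³
Numerator = 4.1 + 8.19·4.8·cos²28.2°·tan25.8° = 4.1 + 8.19·4.8·0.7767·0.4834 = 18.860 kPa
Denominator = 18.0·4.8·sin28.2°·cos28.2° = 18.0·4.8·0.4726·0.8813 = 35.982 kPa
FS = 18.860 / 35.982 = 0.524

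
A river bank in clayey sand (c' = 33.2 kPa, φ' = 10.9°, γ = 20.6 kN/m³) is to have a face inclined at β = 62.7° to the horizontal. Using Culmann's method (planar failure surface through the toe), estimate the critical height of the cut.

Culmann's analysis gives the critical failure plane at α_cr = (β + φ')/2 = (62.7 + 10.9)/2 = 36.8°, and the critical height
H_c = (4c'/γ) · sinβ cosφ' / [1 − cos(β − φ')]
    = (4·33.2/20.6) · sin62.7°·cos10.9° / [1 − cos(51.8°)]
    = 6.447 · 0.8886·0.9820 / [1 − 0.6184]
    = 6.447 · 0.8726 / 0.3816
    = 14.74 m

H_c = 14.74 m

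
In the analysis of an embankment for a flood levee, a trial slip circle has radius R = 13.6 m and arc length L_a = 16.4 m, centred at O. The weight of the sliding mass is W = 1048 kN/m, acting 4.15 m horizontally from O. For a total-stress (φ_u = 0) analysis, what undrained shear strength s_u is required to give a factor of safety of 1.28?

s_u = 25.0 kPa

FS = s_u·L_a·R / (W·d), so s_u = FS·W·d / (L_a·R).
s_u = 1.28·1048·4.15 / (16.40·13.6) = 5567.0 / 223.04 = 24.96 kPa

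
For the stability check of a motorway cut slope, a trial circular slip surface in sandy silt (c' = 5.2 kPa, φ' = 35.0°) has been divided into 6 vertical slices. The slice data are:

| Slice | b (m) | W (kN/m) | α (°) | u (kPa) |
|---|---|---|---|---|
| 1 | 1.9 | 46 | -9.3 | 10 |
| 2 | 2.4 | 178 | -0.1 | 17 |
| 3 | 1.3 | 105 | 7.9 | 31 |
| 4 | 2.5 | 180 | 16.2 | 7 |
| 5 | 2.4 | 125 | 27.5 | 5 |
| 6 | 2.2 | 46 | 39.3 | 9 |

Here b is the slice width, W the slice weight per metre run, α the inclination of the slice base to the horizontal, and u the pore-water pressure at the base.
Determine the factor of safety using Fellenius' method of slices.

FS = 2.88

Ordinary method of slices: FS = Σ[c'·Δl_i + (W_i cosα_i − u_i·Δl_i)·tanφ'] / Σ W_i sinα_i, with Δl_i = b_i / cosα_i.
Slice 1: Δl = 1.9/cos(-9.3°) = 1.925 m; N'_1 = 46·cos(-9.3°) − 10·1.925 = 26.1; c'Δl = 10.01; W sinα = -7.4
Slice 2: Δl = 2.4/cos(-0.1°) = 2.400 m; N'_2 = 178·cos(-0.1°) − 17·2.400 = 137.2; c'Δl = 12.48; W sinα = -0.3
Slice 3: Δl = 1.3/cos7.9° = 1.312 m; N'_3 = 105·cos7.9° − 31·1.312 = 63.3; c'Δl = 6.82; W sinα = 14.4
Slice 4: Δl = 2.5/cos16.2° = 2.603 m; N'_4 = 180·cos16.2° − 7·2.603 = 154.6; c'Δl = 13.54; W sinα = 50.2
Slice 5: Δl = 2.4/cos27.5° = 2.706 m; N'_5 = 125·cos27.5° − 5·2.706 = 97.3; c'Δl = 14.07; W sinα = 57.7
Slice 6: Δl = 2.2/cos39.3° = 2.843 m; N'_6 = 46·cos39.3° − 9·2.843 = 10.0; c'Δl = 14.78; W sinα = 29.1
Σc'Δl = 71.7 kN/m; ΣN' = 488.6 kN/m; ΣW sinα = 143.8 kN/m
Resisting = 71.7 + 488.6·tan35.0° = 71.7 + 342.2 = 413.9 kN/m
FS = 413.9 / 143.8 = 2.879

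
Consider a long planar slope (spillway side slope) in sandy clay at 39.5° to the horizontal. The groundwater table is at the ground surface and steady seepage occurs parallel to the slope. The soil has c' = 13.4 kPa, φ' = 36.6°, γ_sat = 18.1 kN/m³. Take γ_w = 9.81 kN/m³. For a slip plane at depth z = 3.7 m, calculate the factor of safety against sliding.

With seepage parallel to the slope and the water table at the surface, the effective normal stress on the slip plane uses the buoyant unit weight γ' = γ_sat − γ_w while the driving shear stress uses γ_sat:
FS = [c' + γ' z cos²β tanφ'] / [γ_sat z sinβ cosβ]
γ' = 18.1 − 9.81 = 8.29 kN/m³
Numerator = 13.4 + 8.29·3.7·cos²39.5°·tan36.6° = 13.4 + 8.29·3.7·0.5954·0.7427 = 26.963 kPa
Denominator = 18.1·3.7·sin39.5°·cos39.5° = 18.1·3.7·0.6361·0.7716 = 32.870 kPa
FS = 26.963 / 32.870 = 0.820

FS = 0.82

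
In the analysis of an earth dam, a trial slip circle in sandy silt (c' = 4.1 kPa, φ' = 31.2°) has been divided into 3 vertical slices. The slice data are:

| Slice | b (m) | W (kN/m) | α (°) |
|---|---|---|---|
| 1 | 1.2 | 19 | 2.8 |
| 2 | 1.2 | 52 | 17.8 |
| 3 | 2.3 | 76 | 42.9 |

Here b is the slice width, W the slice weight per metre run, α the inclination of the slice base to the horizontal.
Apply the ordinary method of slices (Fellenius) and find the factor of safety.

FS = 1.43

Ordinary method of slices: FS = Σ[c'·Δl_i + (W_i cosα_i)·tanφ'] / Σ W_i sinα_i, with Δl_i = b_i / cosα_i.
Slice 1: Δl = 1.2/cos2.8° = 1.201 m; N'_1 = 19·cos2.8° = 19.0; c'Δl = 4.93; W sinα = 0.9
Slice 2: Δl = 1.2/cos17.8° = 1.260 m; N'_2 = 52·cos17.8° = 49.5; c'Δl = 5.17; W sinα = 15.9
Slice 3: Δl = 2.3/cos42.9° = 3.140 m; N'_3 = 76·cos42.9° = 55.7; c'Δl = 12.87; W sinα = 51.7
Σc'Δl = 23.0 kN/m; ΣN' = 124.2 kN/m; ΣW sinα = 68.6 kN/m
Resisting = 23.0 + 124.2·tan31.2° = 23.0 + 75.2 = 98.2 kN/m
FS = 98.2 / 68.6 = 1.432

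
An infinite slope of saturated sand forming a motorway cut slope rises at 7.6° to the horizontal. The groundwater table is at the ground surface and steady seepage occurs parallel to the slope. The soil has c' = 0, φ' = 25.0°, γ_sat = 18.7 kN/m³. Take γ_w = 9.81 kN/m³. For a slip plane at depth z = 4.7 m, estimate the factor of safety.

With seepage parallel to the slope and the water table at the surface, the effective normal stress on the slip plane uses the buoyant unit weight γ' = γ_sat − γ_w while the driving shear stress uses γ_sat:
FS = [c' + γ' z cos²β tanφ'] / [γ_sat z sinβ cosβ]
(For c' = 0 this reduces to FS = (γ'/γ_sat)·tanφ'/tanβ.)
γ' = 18.7 − 9.81 = 8.89 kN/m³
Numerator = 0.0 + 8.89·4.7·cos²7.6°·tan25.0° = 0.0 + 8.89·4.7·0.9825·0.4663 = 19.143 kPa
Denominator = 18.7·4.7·sin7.6°·cos7.6° = 18.7·4.7·0.1323·0.9912 = 11.522 kPa
FS = 19.143 / 11.522 = 1.661

FS = 1.66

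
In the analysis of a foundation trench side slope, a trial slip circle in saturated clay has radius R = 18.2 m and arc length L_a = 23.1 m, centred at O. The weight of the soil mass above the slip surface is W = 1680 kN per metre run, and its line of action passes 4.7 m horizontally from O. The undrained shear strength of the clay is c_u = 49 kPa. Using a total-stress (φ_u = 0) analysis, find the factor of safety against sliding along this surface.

Taking moments about the centre O, the resisting moment is provided by the undrained shear strength acting along the arc:
M_R = c_u·L_a·R = 49·23.10·18.2 = 20600.6 kN·m/m
M_D = W·d = 1680·4.7 = 7896.0 kN·m/m
FS = M_R / M_D = 20600.6 / 7896.0 = 2.609

FS = 2.61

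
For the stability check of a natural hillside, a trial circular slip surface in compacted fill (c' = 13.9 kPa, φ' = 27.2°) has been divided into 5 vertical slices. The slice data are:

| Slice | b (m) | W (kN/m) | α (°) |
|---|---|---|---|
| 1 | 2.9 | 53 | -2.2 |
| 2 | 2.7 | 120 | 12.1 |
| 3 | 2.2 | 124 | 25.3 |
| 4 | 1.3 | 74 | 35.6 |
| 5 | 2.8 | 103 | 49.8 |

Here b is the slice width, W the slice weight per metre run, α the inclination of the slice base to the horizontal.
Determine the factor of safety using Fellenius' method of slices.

FS = 2.05

Ordinary method of slices: FS = Σ[c'·Δl_i + (W_i cosα_i)·tanφ'] / Σ W_i sinα_i, with Δl_i = b_i / cosα_i.
Slice 1: Δl = 2.9/cos(-2.2°) = 2.902 m; N'_1 = 53·cos(-2.2°) = 53.0; c'Δl = 40.34; W sinα = -2.0
Slice 2: Δl = 2.7/cos12.1° = 2.761 m; N'_2 = 120·cos12.1° = 117.3; c'Δl = 38.38; W sinα = 25.2
Slice 3: Δl = 2.2/cos25.3° = 2.433 m; N'_3 = 124·cos25.3° = 112.1; c'Δl = 33.82; W sinα = 53.0
Slice 4: Δl = 1.3/cos35.6° = 1.599 m; N'_4 = 74·cos35.6° = 60.2; c'Δl = 22.22; W sinα = 43.1
Slice 5: Δl = 2.8/cos49.8° = 4.338 m; N'_5 = 103·cos49.8° = 66.5; c'Δl = 60.30; W sinα = 78.7
Σc'Δl = 195.1 kN/m; ΣN' = 409.1 kN/m; ΣW sinα = 197.9 kN/m
Resisting = 195.1 + 409.1·tan27.2° = 195.1 + 210.2 = 405.3 kN/m
FS = 405.3 / 197.9 = 2.048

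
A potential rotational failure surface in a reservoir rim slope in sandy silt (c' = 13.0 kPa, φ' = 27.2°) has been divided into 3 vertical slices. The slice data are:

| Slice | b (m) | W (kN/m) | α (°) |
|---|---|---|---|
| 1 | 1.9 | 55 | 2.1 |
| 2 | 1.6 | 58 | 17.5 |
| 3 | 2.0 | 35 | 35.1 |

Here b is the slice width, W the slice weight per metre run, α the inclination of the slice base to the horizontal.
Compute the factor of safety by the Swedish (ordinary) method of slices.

FS = 3.78

Ordinary method of slices: FS = Σ[c'·Δl_i + (W_i cosα_i)·tanφ'] / Σ W_i sinα_i, with Δl_i = b_i / cosα_i.
Slice 1: Δl = 1.9/cos2.1° = 1.901 m; N'_1 = 55·cos2.1° = 55.0; c'Δl = 24.72; W sinα = 2.0
Slice 2: Δl = 1.6/cos17.5° = 1.678 m; N'_2 = 58·cos17.5° = 55.3; c'Δl = 21.81; W sinα = 17.4
Slice 3: Δl = 2.0/cos35.1° = 2.445 m; N'_3 = 35·cos35.1° = 28.6; c'Δl = 31.78; W sinα = 20.1
Σc'Δl = 78.3 kN/m; ΣN' = 138.9 kN/m; ΣW sinα = 39.6 kN/m
Resisting = 78.3 + 138.9·tan27.2° = 78.3 + 71.4 = 149.7 kN/m
FS = 149.7 / 39.6 = 3.782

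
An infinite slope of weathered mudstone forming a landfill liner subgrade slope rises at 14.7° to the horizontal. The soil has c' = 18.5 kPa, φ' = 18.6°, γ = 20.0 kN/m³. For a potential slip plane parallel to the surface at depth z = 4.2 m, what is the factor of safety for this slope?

FS = 2.18

For an infinite slope with a slip plane parallel to the surface (no pore pressure): FS = [c' + γz cos²β tanφ'] / [γz sinβ cosβ].
γz = 20.0·4.2 = 84.00 kN/m²
Numerator = 18.5 + 84.00·cos²14.7°·tan18.6° = 18.5 + 84.00·0.9356·0.3365 = 44.949 kPa
Denominator = 84.00·sin14.7°·cos14.7° = 84.00·0.2538·0.9673 = 20.618 kPa
FS = 44.949 / 20.618 = 2.180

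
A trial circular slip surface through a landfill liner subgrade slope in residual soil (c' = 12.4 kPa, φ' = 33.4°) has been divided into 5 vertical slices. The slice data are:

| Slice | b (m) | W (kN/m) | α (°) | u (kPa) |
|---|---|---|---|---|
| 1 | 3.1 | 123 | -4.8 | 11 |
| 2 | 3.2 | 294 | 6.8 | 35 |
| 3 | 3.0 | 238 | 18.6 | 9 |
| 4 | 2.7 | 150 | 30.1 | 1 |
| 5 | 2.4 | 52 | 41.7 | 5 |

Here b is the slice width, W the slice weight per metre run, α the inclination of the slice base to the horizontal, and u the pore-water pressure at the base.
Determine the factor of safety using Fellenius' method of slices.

FS = 2.86

Ordinary method of slices: FS = Σ[c'·Δl_i + (W_i cosα_i − u_i·Δl_i)·tanφ'] / Σ W_i sinα_i, with Δl_i = b_i / cosα_i.
Slice 1: Δl = 3.1/cos(-4.8°) = 3.111 m; N'_1 = 123·cos(-4.8°) − 11·3.111 = 88.3; c'Δl = 38.58; W sinα = -10.3
Slice 2: Δl = 3.2/cos6.8° = 3.223 m; N'_2 = 294·cos6.8° − 35·3.223 = 179.1; c'Δl = 39.96; W sinα = 34.8
Slice 3: Δl = 3.0/cos18.6° = 3.165 m; N'_3 = 238·cos18.6° − 9·3.165 = 197.1; c'Δl = 39.25; W sinα = 75.9
Slice 4: Δl = 2.7/cos30.1° = 3.121 m; N'_4 = 150·cos30.1° − 1·3.121 = 126.7; c'Δl = 38.70; W sinα = 75.2
Slice 5: Δl = 2.4/cos41.7° = 3.214 m; N'_5 = 52·cos41.7° − 5·3.214 = 22.8; c'Δl = 39.86; W sinα = 34.6
Σc'Δl = 196.3 kN/m; ΣN' = 614.0 kN/m; ΣW sinα = 210.2 kN/m
Resisting = 196.3 + 614.0·tan33.4° = 196.3 + 404.8 = 601.2 kN/m
FS = 601.2 / 210.2 = 2.859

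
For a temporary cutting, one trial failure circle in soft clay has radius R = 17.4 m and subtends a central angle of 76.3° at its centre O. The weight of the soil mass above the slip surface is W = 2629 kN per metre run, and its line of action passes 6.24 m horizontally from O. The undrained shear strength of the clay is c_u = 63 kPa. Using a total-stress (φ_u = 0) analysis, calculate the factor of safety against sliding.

Taking moments about the centre O, the resisting moment is provided by the undrained shear strength acting along the arc:
Arc length L_a = R·θ = 17.4·(76.3°·π/180) = 17.4·1.3317 = 23.17 m
M_R = c_u·L_a·R = 63·23.17·17.4 = 25400.4 kN·m/m
M_D = W·d = 2629·6.24 = 16405.0 kN·m/m
FS = M_R / M_D = 25400.4 / 16405.0 = 1.548

FS = 1.55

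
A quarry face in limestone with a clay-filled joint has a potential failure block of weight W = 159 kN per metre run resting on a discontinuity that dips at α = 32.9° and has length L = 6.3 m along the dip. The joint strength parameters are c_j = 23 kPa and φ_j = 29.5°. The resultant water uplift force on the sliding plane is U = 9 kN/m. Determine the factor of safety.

FS = 2.49

Resolving the block weight along and normal to the plane and applying the Mohr–Coulomb strength on the joint:
N' = W cosα − U = 159·cos32.9° − 9 = 124.5 kN/m
Driving force T = W sinα = 159·sin32.9° = 86.4 kN/m
Resisting force R = c_j·L + N'·tanφ_j = 23·6.3 + 124.5·tan29.5° = 144.9 + 70.4 = 215.3 kN/m
FS = R / T = 215.3 / 86.4 = 2.493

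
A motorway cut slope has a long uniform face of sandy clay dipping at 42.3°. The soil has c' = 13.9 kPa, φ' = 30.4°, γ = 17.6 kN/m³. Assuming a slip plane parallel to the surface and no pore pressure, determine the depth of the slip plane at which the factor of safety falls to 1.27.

z = 2.54 m

Setting FS = 1.27 in FS = [c' + γz cos²β tanφ'] / [γz sinβ cosβ] and solving for z:
z = c' / [γ cosβ (FS·sinβ − cosβ·tanφ')]
  = 13.9 / [17.6·cos42.3°·(1.27·sin42.3° − cos42.3°·tan30.4°)]
  = 13.9 / [17.6·0.7396·(1.27·0.6730 − 0.7396·0.5867)]
  = 13.9 / 5.4776 = 2.538 m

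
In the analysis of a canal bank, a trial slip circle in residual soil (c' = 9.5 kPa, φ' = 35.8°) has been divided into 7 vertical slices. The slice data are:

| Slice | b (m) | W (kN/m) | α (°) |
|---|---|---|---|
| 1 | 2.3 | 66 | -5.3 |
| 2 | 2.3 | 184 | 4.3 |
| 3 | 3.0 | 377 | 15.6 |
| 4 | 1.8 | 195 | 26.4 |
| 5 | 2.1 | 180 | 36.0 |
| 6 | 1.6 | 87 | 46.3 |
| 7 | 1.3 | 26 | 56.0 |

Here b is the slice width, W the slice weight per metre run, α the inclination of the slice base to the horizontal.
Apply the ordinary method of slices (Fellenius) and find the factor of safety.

Ordinary method of slices: FS = Σ[c'·Δl_i + (W_i cosα_i)·tanφ'] / Σ W_i sinα_i, with Δl_i = b_i / cosα_i.
Slice 1: Δl = 2.3/cos(-5.3°) = 2.310 m; N'_1 = 66·cos(-5.3°) = 65.7; c'Δl = 21.94; W sinα = -6.1
Slice 2: Δl = 2.3/cos4.3° = 2.306 m; N'_2 = 184·cos4.3° = 183.5; c'Δl = 21.91; W sinα = 13.8
Slice 3: Δl = 3.0/cos15.6° = 3.115 m; N'_3 = 377·cos15.6° = 363.1; c'Δl = 29.59; W sinα = 101.4
Slice 4: Δl = 1.8/cos26.4° = 2.010 m; N'_4 = 195·cos26.4° = 174.7; c'Δl = 19.09; W sinα = 86.7
Slice 5: Δl = 2.1/cos36.0° = 2.596 m; N'_5 = 180·cos36.0° = 145.6; c'Δl = 24.66; W sinα = 105.8
Slice 6: Δl = 1.6/cos46.3° = 2.316 m; N'_6 = 87·cos46.3° = 60.1; c'Δl = 22.00; W sinα = 62.9
Slice 7: Δl = 1.3/cos56.0° = 2.325 m; N'_7 = 26·cos56.0° = 14.5; c'Δl = 22.09; W sinα = 21.6
Σc'Δl = 161.3 kN/m; ΣN' = 1007.2 kN/m; ΣW sinα = 386.0 kN/m
Resisting = 161.3 + 1007.2·tan35.8° = 161.3 + 726.4 = 887.7 kN/m
FS = 887.7 / 386.0 = 2.300

FS = 2.30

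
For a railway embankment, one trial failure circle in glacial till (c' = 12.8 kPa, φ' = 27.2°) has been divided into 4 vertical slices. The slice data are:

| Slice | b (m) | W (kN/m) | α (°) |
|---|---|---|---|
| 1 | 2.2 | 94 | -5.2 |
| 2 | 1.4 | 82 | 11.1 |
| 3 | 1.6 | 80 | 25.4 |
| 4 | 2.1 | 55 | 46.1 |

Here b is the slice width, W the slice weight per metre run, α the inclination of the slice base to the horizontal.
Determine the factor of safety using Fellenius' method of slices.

Ordinary method of slices: FS = Σ[c'·Δl_i + (W_i cosα_i)·tanφ'] / Σ W_i sinα_i, with Δl_i = b_i / cosα_i.
Slice 1: Δl = 2.2/cos(-5.2°) = 2.209 m; N'_1 = 94·cos(-5.2°) = 93.6; c'Δl = 28.28; W sinα = -8.5
Slice 2: Δl = 1.4/cos11.1° = 1.427 m; N'_2 = 82·cos11.1° = 80.5; c'Δl = 18.26; W sinα = 15.8
Slice 3: Δl = 1.6/cos25.4° = 1.771 m; N'_3 = 80·cos25.4° = 72.3; c'Δl = 22.67; W sinα = 34.3
Slice 4: Δl = 2.1/cos46.1° = 3.029 m; N'_4 = 55·cos46.1° = 38.1; c'Δl = 38.77; W sinα = 39.6
Σc'Δl = 108.0 kN/m; ΣN' = 284.5 kN/m; ΣW sinα = 81.2 kN/m
Resisting = 108.0 + 284.5·tan27.2° = 108.0 + 146.2 = 254.2 kN/m
FS = 254.2 / 81.2 = 3.130

FS = 3.13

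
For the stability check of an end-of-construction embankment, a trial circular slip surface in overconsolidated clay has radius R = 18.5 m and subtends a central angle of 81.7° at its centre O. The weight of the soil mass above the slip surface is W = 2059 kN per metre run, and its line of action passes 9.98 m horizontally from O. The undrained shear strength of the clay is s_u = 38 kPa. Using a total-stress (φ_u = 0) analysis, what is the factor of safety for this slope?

Taking moments about the centre O, the resisting moment is provided by the undrained shear strength acting along the arc:
Arc length L_a = R·θ = 18.5·(81.7°·π/180) = 18.5·1.4259 = 26.38 m
M_R = s_u·L_a·R = 38·26.38·18.5 = 18545.0 kN·m/m
M_D = W·d = 2059·9.98 = 20548.8 kN·m/m
FS = M_R / M_D = 18545.0 / 20548.8 = 0.902

FS = 0.90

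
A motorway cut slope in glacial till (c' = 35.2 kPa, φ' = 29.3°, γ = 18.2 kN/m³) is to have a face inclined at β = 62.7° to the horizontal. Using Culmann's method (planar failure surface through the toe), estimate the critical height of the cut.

H_c = 36.30 m

Culmann's analysis gives the critical failure plane at α_cr = (β + φ')/2 = (62.7 + 29.3)/2 = 46.0°, and the critical height
H_c = (4c'/γ) · sinβ cosφ' / [1 − cos(β − φ')]
    = (4·35.2/18.2) · sin62.7°·cos29.3° / [1 − cos(33.4°)]
    = 7.736 · 0.8886·0.8721 / [1 − 0.8348]
    = 7.736 · 0.7749 / 0.1652
    = 36.30 m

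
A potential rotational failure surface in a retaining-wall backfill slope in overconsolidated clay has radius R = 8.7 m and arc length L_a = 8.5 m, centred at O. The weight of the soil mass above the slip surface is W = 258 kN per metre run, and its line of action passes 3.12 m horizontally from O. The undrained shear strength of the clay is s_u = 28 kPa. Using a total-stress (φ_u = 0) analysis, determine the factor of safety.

FS = 2.57

Taking moments about the centre O, the resisting moment is provided by the undrained shear strength acting along the arc:
M_R = s_u·L_a·R = 28·8.50·8.7 = 2070.6 kN·m/m
M_D = W·d = 258·3.12 = 805.0 kN·m/m
FS = M_R / M_D = 2070.6 / 805.0 = 2.572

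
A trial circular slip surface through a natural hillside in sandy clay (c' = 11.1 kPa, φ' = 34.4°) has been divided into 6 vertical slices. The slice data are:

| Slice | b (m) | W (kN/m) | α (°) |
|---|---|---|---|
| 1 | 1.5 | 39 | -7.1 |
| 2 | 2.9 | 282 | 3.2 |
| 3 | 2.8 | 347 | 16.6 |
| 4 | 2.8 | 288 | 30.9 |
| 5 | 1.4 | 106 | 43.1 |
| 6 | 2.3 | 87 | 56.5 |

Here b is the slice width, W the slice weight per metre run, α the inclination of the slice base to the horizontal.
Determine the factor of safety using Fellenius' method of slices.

Ordinary method of slices: FS = Σ[c'·Δl_i + (W_i cosα_i)·tanφ'] / Σ W_i sinα_i, with Δl_i = b_i / cosα_i.
Slice 1: Δl = 1.5/cos(-7.1°) = 1.512 m; N'_1 = 39·cos(-7.1°) = 38.7; c'Δl = 16.78; W sinα = -4.8
Slice 2: Δl = 2.9/cos3.2° = 2.905 m; N'_2 = 282·cos3.2° = 281.6; c'Δl = 32.24; W sinα = 15.7
Slice 3: Δl = 2.8/cos16.6° = 2.922 m; N'_3 = 347·cos16.6° = 332.5; c'Δl = 32.43; W sinα = 99.1
Slice 4: Δl = 2.8/cos30.9° = 3.263 m; N'_4 = 288·cos30.9° = 247.1; c'Δl = 36.22; W sinα = 147.9
Slice 5: Δl = 1.4/cos43.1° = 1.917 m; N'_5 = 106·cos43.1° = 77.4; c'Δl = 21.28; W sinα = 72.4
Slice 6: Δl = 2.3/cos56.5° = 4.167 m; N'_6 = 87·cos56.5° = 48.0; c'Δl = 46.26; W sinα = 72.5
Σc'Δl = 185.2 kN/m; ΣN' = 1025.3 kN/m; ΣW sinα = 402.9 kN/m
Resisting = 185.2 + 1025.3·tan34.4° = 185.2 + 702.1 = 887.3 kN/m
FS = 887.3 / 402.9 = 2.202

FS = 2.20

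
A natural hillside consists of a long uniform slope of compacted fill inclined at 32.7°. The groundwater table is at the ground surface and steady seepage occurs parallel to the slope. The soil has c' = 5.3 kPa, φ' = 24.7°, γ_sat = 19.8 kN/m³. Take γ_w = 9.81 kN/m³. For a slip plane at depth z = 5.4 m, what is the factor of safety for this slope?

With seepage parallel to the slope and the water table at the surface, the effective normal stress on the slip plane uses the buoyant unit weight γ' = γ_sat − γ_w while the driving shear stress uses γ_sat:
FS = [c' + γ' z cos²β tanφ'] / [γ_sat z sinβ cosβ]
γ' = 19.8 − 9.81 = 9.99 kN/m³
Numerator = 5.3 + 9.99·5.4·cos²32.7°·tan24.7° = 5.3 + 9.99·5.4·0.7081·0.4599 = 22.871 kPa
Denominator = 19.8·5.4·sin32.7°·cos32.7° = 19.8·5.4·0.5402·0.8415 = 48.608 kPa
FS = 22.871 / 48.608 = 0.471

FS = 0.47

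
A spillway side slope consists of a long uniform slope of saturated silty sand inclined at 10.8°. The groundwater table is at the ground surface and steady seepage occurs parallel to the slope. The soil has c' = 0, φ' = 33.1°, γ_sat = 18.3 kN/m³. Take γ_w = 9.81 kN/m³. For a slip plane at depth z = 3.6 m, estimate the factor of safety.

FS = 1.59

With seepage parallel to the slope and the water table at the surface, the effective normal stress on the slip plane uses the buoyant unit weight γ' = γ_sat − γ_w while the driving shear stress uses γ_sat:
FS = [c' + γ' z cos²β tanφ'] / [γ_sat z sinβ cosβ]
(For c' = 0 this reduces to FS = (γ'/γ_sat)·tanφ'/tanβ.)
γ' = 18.3 − 9.81 = 8.49 kN/m³
Numerator = 0.0 + 8.49·3.6·cos²10.8°·tan33.1° = 0.0 + 8.49·3.6·0.9649·0.6519 = 19.225 kPa
Denominator = 18.3·3.6·sin10.8°·cos10.8° = 18.3·3.6·0.1874·0.9823 = 12.126 kPa
FS = 19.225 / 12.126 = 1.585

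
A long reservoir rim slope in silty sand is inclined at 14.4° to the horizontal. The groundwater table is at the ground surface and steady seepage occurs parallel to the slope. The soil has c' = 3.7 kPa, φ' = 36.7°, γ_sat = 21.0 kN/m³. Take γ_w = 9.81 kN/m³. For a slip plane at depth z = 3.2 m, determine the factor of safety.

FS = 1.78

With seepage parallel to the slope and the water table at the surface, the effective normal stress on the slip plane uses the buoyant unit weight γ' = γ_sat − γ_w while the driving shear stress uses γ_sat:
FS = [c' + γ' z cos²β tanφ'] / [γ_sat z sinβ cosβ]
γ' = 21.0 − 9.81 = 11.19 kN/m³
Numerator = 3.7 + 11.19·3.2·cos²14.4°·tan36.7° = 3.7 + 11.19·3.2·0.9382·0.7454 = 28.740 kPa
Denominator = 21.0·3.2·sin14.4°·cos14.4° = 21.0·3.2·0.2487·0.9686 = 16.187 kPa
FS = 28.740 / 16.187 = 1.775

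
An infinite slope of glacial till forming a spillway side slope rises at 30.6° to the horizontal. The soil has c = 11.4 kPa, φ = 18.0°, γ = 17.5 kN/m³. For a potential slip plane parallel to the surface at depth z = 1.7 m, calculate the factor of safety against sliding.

For an infinite slope with a slip plane parallel to the surface (no pore pressure): FS = [c + γz cos²β tanφ] / [γz sinβ cosβ].
γz = 17.5·1.7 = 29.75 kN/m²
Numerator = 11.4 + 29.75·cos²30.6°·tan18.0° = 11.4 + 29.75·0.7409·0.3249 = 18.562 kPa
Denominator = 29.75·sin30.6°·cos30.6° = 29.75·0.5090·0.8607 = 13.035 kPa
FS = 18.562 / 13.035 = 1.424

FS = 1.42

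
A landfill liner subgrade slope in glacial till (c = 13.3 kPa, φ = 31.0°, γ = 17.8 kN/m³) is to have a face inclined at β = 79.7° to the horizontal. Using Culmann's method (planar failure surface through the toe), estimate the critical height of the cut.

H_c = 7.41 m

Culmann's analysis gives the critical failure plane at α_cr = (β + φ)/2 = (79.7 + 31.0)/2 = 55.4°, and the critical height
H_c = (4c/γ) · sinβ cosφ / [1 − cos(β − φ)]
    = (4·13.3/17.8) · sin79.7°·cos31.0° / [1 − cos(48.7°)]
    = 2.989 · 0.9839·0.8572 / [1 − 0.6600]
    = 2.989 · 0.8434 / 0.3400
    = 7.41 m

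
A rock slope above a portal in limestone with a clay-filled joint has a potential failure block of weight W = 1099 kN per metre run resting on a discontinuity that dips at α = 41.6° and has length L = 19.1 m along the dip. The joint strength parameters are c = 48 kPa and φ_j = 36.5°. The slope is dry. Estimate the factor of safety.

Resolving the block weight along and normal to the plane and applying the Mohr–Coulomb strength on the joint:
N' = W cosα = 1099·cos41.6° = 821.8 kN/m
Driving force T = W sinα = 1099·sin41.6° = 729.7 kN/m
Resisting force R = c·L + N'·tanφ_j = 48·19.1 + 821.8·tan36.5° = 916.8 + 608.1 = 1524.9 kN/m
FS = R / T = 1524.9 / 729.7 = 2.090

FS = 2.09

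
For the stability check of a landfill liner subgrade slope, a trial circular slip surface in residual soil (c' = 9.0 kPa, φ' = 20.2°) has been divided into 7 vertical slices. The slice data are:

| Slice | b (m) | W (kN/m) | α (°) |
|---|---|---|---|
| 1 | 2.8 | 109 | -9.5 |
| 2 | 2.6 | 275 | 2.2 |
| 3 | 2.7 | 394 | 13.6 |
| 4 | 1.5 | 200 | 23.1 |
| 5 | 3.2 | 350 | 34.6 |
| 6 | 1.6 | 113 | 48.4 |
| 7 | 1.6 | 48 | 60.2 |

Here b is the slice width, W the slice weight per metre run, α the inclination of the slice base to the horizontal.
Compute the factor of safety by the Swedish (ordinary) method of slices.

FS = 1.36

Ordinary method of slices: FS = Σ[c'·Δl_i + (W_i cosα_i)·tanφ'] / Σ W_i sinα_i, with Δl_i = b_i / cosα_i.
Slice 1: Δl = 2.8/cos(-9.5°) = 2.839 m; N'_1 = 109·cos(-9.5°) = 107.5; c'Δl = 25.55; W sinα = -18.0
Slice 2: Δl = 2.6/cos2.2° = 2.602 m; N'_2 = 275·cos2.2° = 274.8; c'Δl = 23.42; W sinα = 10.6
Slice 3: Δl = 2.7/cos13.6° = 2.778 m; N'_3 = 394·cos13.6° = 383.0; c'Δl = 25.00; W sinα = 92.6
Slice 4: Δl = 1.5/cos23.1° = 1.631 m; N'_4 = 200·cos23.1° = 184.0; c'Δl = 14.68; W sinα = 78.5
Slice 5: Δl = 3.2/cos34.6° = 3.888 m; N'_5 = 350·cos34.6° = 288.1; c'Δl = 34.99; W sinα = 198.7
Slice 6: Δl = 1.6/cos48.4° = 2.410 m; N'_6 = 113·cos48.4° = 75.0; c'Δl = 21.69; W sinα = 84.5
Slice 7: Δl = 1.6/cos60.2° = 3.219 m; N'_7 = 48·cos60.2° = 23.9; c'Δl = 28.98; W sinα = 41.7
Σc'Δl = 174.3 kN/m; ΣN' = 1336.2 kN/m; ΣW sinα = 488.6 kN/m
Resisting = 174.3 + 1336.2·tan20.2° = 174.3 + 491.6 = 665.9 kN/m
FS = 665.9 / 488.6 = 1.363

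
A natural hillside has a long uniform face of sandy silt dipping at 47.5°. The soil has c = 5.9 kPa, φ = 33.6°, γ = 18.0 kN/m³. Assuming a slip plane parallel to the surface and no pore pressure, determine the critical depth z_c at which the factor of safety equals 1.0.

Setting FS = 1.00 in FS = [c + γz cos²β tanφ] / [γz sinβ cosβ] and solving for z:
z = c / [γ cosβ (FS·sinβ − cosβ·tanφ)]
  = 5.9 / [18.0·cos47.5°·(1.00·sin47.5° − cos47.5°·tan33.6°)]
  = 5.9 / [18.0·0.6756·(1.00·0.7373 − 0.6756·0.6644)]
  = 5.9 / 3.5073 = 1.682 m

z_c = 1.68 m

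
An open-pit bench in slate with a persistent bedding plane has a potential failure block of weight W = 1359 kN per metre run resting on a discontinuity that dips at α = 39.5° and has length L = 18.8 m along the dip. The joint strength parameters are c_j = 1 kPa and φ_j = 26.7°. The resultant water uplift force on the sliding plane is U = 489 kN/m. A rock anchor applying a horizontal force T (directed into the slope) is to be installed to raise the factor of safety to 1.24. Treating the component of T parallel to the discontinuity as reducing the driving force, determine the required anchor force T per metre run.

Resolving forces along and normal to the sliding plane, with the horizontal anchor force T adding T·sinα to the effective normal force and T·cosα acting up the plane against the driving force:
FS = [c_jL + (W cosα − U + T sinα) tanφ_j] / [W sinα − T cosα]
Without the anchor: N' = 559.6 kN/m, driving T_d = 864.4 kN/m, resisting R = 1·18.8 + 559.6·tan26.7° = 300.3 kN/m, FS = 0.35.
Setting FS = 1.24 and solving for T:
1.24·(864.4 − T cos39.5°) = 300.3 + T sin39.5°·tan26.7°
T·(sin39.5°·tan26.7° + 1.24·cos39.5°) = 1.24·864.4 − 300.3
T·(0.6361·0.5029 + 1.24·0.7716) = 1071.9 − 300.3 = 771.6
T·1.2767 = 771.6
T = 604.4 kN/m

T = 604 kN/m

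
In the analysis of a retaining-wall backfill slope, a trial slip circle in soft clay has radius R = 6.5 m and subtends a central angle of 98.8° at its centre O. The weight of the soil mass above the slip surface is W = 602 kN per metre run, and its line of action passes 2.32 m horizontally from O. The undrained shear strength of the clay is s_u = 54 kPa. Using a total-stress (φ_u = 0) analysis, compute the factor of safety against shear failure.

Taking moments about the centre O, the resisting moment is provided by the undrained shear strength acting along the arc:
Arc length L_a = R·θ = 6.5·(98.8°·π/180) = 6.5·1.7244 = 11.21 m
M_R = s_u·L_a·R = 54·11.21·6.5 = 3934.2 kN·m/m
M_D = W·d = 602·2.32 = 1396.6 kN·m/m
FS = M_R / M_D = 3934.2 / 1396.6 = 2.817

FS = 2.82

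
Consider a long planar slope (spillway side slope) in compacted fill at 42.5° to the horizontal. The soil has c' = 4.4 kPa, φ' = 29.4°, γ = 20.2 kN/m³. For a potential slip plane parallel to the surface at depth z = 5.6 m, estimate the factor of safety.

For an infinite slope with a slip plane parallel to the surface (no pore pressure): FS = [c' + γz cos²β tanφ'] / [γz sinβ cosβ].
γz = 20.2·5.6 = 113.12 kN/m²
Numerator = 4.4 + 113.12·cos²42.5°·tan29.4° = 4.4 + 113.12·0.5436·0.5635 = 39.048 kPa
Denominator = 113.12·sin42.5°·cos42.5° = 113.12·0.6756·0.7373 = 56.345 kPa
FS = 39.048 / 56.345 = 0.693

FS = 0.69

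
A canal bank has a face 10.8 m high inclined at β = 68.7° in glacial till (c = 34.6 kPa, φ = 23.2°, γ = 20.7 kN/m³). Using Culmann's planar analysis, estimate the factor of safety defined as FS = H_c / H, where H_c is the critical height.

H_c = (4c/γ) · sinβ cosφ / [1 − cos(β − φ)]
    = (4·34.6/20.7) · sin68.7°·cos23.2° / [1 − cos45.5°]
    = 6.686 · 0.8564 / 0.2991 = 19.14 m
FS = H_c / H = 19.14 / 10.8 = 1.773

FS = 1.77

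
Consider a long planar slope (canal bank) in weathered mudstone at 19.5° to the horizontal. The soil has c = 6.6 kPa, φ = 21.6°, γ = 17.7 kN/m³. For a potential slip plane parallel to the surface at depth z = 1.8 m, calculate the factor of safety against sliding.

For an infinite slope with a slip plane parallel to the surface (no pore pressure): FS = [c + γz cos²β tanφ] / [γz sinβ cosβ].
γz = 17.7·1.8 = 31.86 kN/m²
Numerator = 6.6 + 31.86·cos²19.5°·tan21.6° = 6.6 + 31.86·0.8886·0.3959 = 17.809 kPa
Denominator = 31.86·sin19.5°·cos19.5° = 31.86·0.3338·0.9426 = 10.025 kPa
FS = 17.809 / 10.025 = 1.776

FS = 1.78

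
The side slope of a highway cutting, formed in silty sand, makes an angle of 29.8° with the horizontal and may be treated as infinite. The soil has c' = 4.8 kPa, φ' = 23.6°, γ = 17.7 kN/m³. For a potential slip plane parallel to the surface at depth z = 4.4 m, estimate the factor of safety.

For an infinite slope with a slip plane parallel to the surface (no pore pressure): FS = [c' + γz cos²β tanφ'] / [γz sinβ cosβ].
γz = 17.7·4.4 = 77.88 kN/m²
Numerator = 4.8 + 77.88·cos²29.8°·tan23.6° = 4.8 + 77.88·0.7530·0.4369 = 30.421 kPa
Denominator = 77.88·sin29.8°·cos29.8° = 77.88·0.4970·0.8678 = 33.586 kPa
FS = 30.421 / 33.586 = 0.906

FS = 0.91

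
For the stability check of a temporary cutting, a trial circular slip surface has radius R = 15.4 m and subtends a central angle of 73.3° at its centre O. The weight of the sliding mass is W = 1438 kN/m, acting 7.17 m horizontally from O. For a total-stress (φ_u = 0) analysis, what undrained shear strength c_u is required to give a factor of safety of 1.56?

FS = c_u·L_a·R / (W·d), so c_u = FS·W·d / (L_a·R).
Arc length L_a = R·θ = 15.4·(73.3°·π/180) = 15.4·1.2793 = 19.70 m
c_u = 1.56·1438·7.17 / (19.70·15.4) = 16084.3 / 303.41 = 53.01 kPa

c_u = 53.0 kPa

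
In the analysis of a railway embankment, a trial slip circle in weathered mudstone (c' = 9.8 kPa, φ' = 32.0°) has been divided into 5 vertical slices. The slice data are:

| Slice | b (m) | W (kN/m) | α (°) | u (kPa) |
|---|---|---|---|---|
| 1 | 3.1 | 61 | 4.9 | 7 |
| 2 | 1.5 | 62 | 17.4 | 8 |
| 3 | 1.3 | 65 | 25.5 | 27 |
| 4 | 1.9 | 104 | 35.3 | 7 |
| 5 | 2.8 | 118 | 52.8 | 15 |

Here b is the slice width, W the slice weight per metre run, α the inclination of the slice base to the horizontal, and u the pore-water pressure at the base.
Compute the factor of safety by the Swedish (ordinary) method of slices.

FS = 1.16

Ordinary method of slices: FS = Σ[c'·Δl_i + (W_i cosα_i − u_i·Δl_i)·tanφ'] / Σ W_i sinα_i, with Δl_i = b_i / cosα_i.
Slice 1: Δl = 3.1/cos4.9° = 3.111 m; N'_1 = 61·cos4.9° − 7·3.111 = 39.0; c'Δl = 30.49; W sinα = 5.2
Slice 2: Δl = 1.5/cos17.4° = 1.572 m; N'_2 = 62·cos17.4° − 8·1.572 = 46.6; c'Δl = 15.40; W sinα = 18.5
Slice 3: Δl = 1.3/cos25.5° = 1.440 m; N'_3 = 65·cos25.5° − 27·1.440 = 19.8; c'Δl = 14.12; W sinα = 28.0
Slice 4: Δl = 1.9/cos35.3° = 2.328 m; N'_4 = 104·cos35.3° − 7·2.328 = 68.6; c'Δl = 22.81; W sinα = 60.1
Slice 5: Δl = 2.8/cos52.8° = 4.631 m; N'_5 = 118·cos52.8° − 15·4.631 = 1.9; c'Δl = 45.39; W sinα = 94.0
Σc'Δl = 128.2 kN/m; ΣN' = 175.8 kN/m; ΣW sinα = 205.8 kN/m
Resisting = 128.2 + 175.8·tan32.0° = 128.2 + 109.9 = 238.1 kN/m
FS = 238.1 / 205.8 = 1.157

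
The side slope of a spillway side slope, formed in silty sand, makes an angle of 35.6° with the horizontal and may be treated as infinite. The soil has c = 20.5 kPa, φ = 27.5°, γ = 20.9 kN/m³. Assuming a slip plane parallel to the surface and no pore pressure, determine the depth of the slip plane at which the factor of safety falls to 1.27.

Setting FS = 1.27 in FS = [c + γz cos²β tanφ] / [γz sinβ cosβ] and solving for z:
z = c / [γ cosβ (FS·sinβ − cosβ·tanφ)]
  = 20.5 / [20.9·cos35.6°·(1.27·sin35.6° − cos35.6°·tan27.5°)]
  = 20.5 / [20.9·0.8131·(1.27·0.5821 − 0.8131·0.5206)]
  = 20.5 / 5.3704 = 3.817 m

z = 3.82 m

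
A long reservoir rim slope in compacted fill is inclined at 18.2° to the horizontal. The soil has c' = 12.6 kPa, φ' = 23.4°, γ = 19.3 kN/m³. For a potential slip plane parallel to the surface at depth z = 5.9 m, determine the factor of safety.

FS = 1.69

For an infinite slope with a slip plane parallel to the surface (no pore pressure): FS = [c' + γz cos²β tanφ'] / [γz sinβ cosβ].
γz = 19.3·5.9 = 113.87 kN/m²
Numerator = 12.6 + 113.87·cos²18.2°·tan23.4° = 12.6 + 113.87·0.9024·0.4327 = 57.069 kPa
Denominator = 113.87·sin18.2°·cos18.2° = 113.87·0.3123·0.9500 = 33.786 kPa
FS = 57.069 / 33.786 = 1.689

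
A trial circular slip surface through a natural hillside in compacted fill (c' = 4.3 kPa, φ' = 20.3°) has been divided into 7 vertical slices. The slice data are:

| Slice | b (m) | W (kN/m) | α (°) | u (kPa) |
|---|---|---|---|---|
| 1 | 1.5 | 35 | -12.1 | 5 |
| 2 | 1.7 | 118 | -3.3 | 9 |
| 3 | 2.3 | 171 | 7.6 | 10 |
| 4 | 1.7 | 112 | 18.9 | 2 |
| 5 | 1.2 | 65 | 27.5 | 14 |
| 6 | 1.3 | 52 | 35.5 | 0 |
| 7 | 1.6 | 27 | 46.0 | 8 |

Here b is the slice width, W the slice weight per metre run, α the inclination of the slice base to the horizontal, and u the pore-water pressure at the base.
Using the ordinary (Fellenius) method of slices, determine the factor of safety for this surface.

FS = 1.80

Ordinary method of slices: FS = Σ[c'·Δl_i + (W_i cosα_i − u_i·Δl_i)·tanφ'] / Σ W_i sinα_i, with Δl_i = b_i / cosα_i.
Slice 1: Δl = 1.5/cos(-12.1°) = 1.534 m; N'_1 = 35·cos(-12.1°) − 5·1.534 = 26.6; c'Δl = 6.60; W sinα = -7.3
Slice 2: Δl = 1.7/cos(-3.3°) = 1.703 m; N'_2 = 118·cos(-3.3°) − 9·1.703 = 102.5; c'Δl = 7.32; W sinα = -6.8
Slice 3: Δl = 2.3/cos7.6° = 2.320 m; N'_3 = 171·cos7.6° − 10·2.320 = 146.3; c'Δl = 9.98; W sinα = 22.6
Slice 4: Δl = 1.7/cos18.9° = 1.797 m; N'_4 = 112·cos18.9° − 2·1.797 = 102.4; c'Δl = 7.73; W sinα = 36.3
Slice 5: Δl = 1.2/cos27.5° = 1.353 m; N'_5 = 65·cos27.5° − 14·1.353 = 38.7; c'Δl = 5.82; W sinα = 30.0
Slice 6: Δl = 1.3/cos35.5° = 1.597 m; N'_6 = 52·cos35.5° − 0·1.597 = 42.3; c'Δl = 6.87; W sinα = 30.2
Slice 7: Δl = 1.6/cos46.0° = 2.303 m; N'_7 = 27·cos46.0° − 8·2.303 = 0.3; c'Δl = 9.90; W sinα = 19.4
Σc'Δl = 54.2 kN/m; ΣN' = 459.1 kN/m; ΣW sinα = 124.4 kN/m
Resisting = 54.2 + 459.1·tan20.3° = 54.2 + 169.8 = 224.0 kN/m
FS = 224.0 / 124.4 = 1.801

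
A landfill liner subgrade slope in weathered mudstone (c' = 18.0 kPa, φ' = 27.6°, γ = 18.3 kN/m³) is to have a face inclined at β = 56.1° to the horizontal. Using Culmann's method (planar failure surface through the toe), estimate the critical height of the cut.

H_c = 23.88 m

Culmann's analysis gives the critical failure plane at α_cr = (β + φ')/2 = (56.1 + 27.6)/2 = 41.9°, and the critical height
H_c = (4c'/γ) · sinβ cosφ' / [1 − cos(β − φ')]
    = (4·18.0/18.3) · sin56.1°·cos27.6° / [1 − cos(28.5°)]
    = 3.934 · 0.8300·0.8862 / [1 − 0.8788]
    = 3.934 · 0.7356 / 0.1212
    = 23.88 m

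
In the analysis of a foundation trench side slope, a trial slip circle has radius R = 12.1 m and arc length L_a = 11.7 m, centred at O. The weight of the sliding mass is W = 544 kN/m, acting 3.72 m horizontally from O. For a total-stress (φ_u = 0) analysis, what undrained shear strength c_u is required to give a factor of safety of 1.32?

c_u = 18.9 kPa

FS = c_u·L_a·R / (W·d), so c_u = FS·W·d / (L_a·R).
c_u = 1.32·544·3.72 / (11.70·12.1) = 2671.3 / 141.57 = 18.87 kPa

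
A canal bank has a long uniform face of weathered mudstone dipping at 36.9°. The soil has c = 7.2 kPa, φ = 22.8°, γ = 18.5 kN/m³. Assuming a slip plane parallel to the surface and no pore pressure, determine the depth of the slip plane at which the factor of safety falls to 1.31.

z = 1.08 m

Setting FS = 1.31 in FS = [c + γz cos²β tanφ] / [γz sinβ cosβ] and solving for z:
z = c / [γ cosβ (FS·sinβ − cosβ·tanφ)]
  = 7.2 / [18.5·cos36.9°·(1.31·sin36.9° − cos36.9°·tan22.8°)]
  = 7.2 / [18.5·0.7997·(1.31·0.6004 − 0.7997·0.4204)]
  = 7.2 / 6.6632 = 1.081 m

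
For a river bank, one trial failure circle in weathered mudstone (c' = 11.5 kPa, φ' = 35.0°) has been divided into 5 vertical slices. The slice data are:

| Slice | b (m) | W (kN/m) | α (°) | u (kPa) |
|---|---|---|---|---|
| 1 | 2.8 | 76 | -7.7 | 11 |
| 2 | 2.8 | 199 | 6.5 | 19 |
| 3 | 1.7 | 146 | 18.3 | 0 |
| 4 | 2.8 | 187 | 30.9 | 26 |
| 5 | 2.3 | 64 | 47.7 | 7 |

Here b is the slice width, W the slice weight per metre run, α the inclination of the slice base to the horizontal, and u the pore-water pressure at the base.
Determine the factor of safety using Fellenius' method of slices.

Ordinary method of slices: FS = Σ[c'·Δl_i + (W_i cosα_i − u_i·Δl_i)·tanφ'] / Σ W_i sinα_i, with Δl_i = b_i / cosα_i.
Slice 1: Δl = 2.8/cos(-7.7°) = 2.825 m; N'_1 = 76·cos(-7.7°) − 11·2.825 = 44.2; c'Δl = 32.49; W sinα = -10.2
Slice 2: Δl = 2.8/cos6.5° = 2.818 m; N'_2 = 199·cos6.5° − 19·2.818 = 144.2; c'Δl = 32.41; W sinα = 22.5
Slice 3: Δl = 1.7/cos18.3° = 1.791 m; N'_3 = 146·cos18.3° − 0·1.791 = 138.6; c'Δl = 20.59; W sinα = 45.8
Slice 4: Δl = 2.8/cos30.9° = 3.263 m; N'_4 = 187·cos30.9° − 26·3.263 = 75.6; c'Δl = 37.53; W sinα = 96.0
Slice 5: Δl = 2.3/cos47.7° = 3.417 m; N'_5 = 64·cos47.7° − 7·3.417 = 19.2; c'Δl = 39.30; W sinα = 47.3
Σc'Δl = 162.3 kN/m; ΣN' = 421.8 kN/m; ΣW sinα = 201.6 kN/m
Resisting = 162.3 + 421.8·tan35.0° = 162.3 + 295.3 = 457.7 kN/m
FS = 457.7 / 201.6 = 2.271

FS = 2.27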